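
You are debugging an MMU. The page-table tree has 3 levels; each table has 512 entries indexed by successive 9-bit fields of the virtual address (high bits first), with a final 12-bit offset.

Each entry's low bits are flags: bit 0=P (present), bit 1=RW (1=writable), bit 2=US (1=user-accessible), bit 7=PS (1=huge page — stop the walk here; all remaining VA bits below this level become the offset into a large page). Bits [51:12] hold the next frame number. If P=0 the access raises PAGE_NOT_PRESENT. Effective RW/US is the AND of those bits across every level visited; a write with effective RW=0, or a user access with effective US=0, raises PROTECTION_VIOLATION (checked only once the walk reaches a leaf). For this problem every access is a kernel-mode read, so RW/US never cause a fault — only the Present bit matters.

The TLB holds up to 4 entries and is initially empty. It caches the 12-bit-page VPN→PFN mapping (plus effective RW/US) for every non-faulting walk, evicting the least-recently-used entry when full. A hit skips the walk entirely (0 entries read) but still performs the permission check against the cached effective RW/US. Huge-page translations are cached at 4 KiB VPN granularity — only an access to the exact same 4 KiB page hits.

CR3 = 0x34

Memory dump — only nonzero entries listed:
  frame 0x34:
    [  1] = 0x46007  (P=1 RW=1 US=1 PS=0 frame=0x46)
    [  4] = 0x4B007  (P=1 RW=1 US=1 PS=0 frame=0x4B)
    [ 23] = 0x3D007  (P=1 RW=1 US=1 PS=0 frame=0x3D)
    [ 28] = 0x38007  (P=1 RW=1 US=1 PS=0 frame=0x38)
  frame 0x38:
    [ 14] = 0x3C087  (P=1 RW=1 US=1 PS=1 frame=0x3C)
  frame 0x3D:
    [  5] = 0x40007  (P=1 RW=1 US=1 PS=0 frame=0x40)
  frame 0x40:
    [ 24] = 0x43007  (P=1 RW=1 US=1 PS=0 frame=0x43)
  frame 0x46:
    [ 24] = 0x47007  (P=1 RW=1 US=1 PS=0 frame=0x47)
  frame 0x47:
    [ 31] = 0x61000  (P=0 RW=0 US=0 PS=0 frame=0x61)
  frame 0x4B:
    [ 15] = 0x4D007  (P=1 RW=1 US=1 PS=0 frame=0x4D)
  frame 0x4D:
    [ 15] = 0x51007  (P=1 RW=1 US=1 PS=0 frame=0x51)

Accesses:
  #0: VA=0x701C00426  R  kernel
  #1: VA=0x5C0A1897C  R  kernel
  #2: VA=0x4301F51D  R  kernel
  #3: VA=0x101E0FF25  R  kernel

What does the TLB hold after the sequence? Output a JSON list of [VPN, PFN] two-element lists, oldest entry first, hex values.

Per-access translation:
#0 VA=0x701C00426 (r,kernel):
  L0 @0x34[28] → 0x38007  P=1,RW=1,US=1,PS=0
  L1 @0x38[14] → 0x3C087  P=1,RW=1,US=1,PS=1
  → PA=0x3C426 (huge @L1)  (2 entries read)
#1 VA=0x5C0A1897C (r,kernel):
  L0 @0x34[23] → 0x3D007  P=1,RW=1,US=1,PS=0
  L1 @0x3D[5] → 0x40007  P=1,RW=1,US=1,PS=0
  L2 @0x40[24] → 0x43007  P=1,RW=1,US=1,PS=0
  → PA=0x4397C  (3 entries read)
#2 VA=0x4301F51D (r,kernel):
  L0 @0x34[1] → 0x46007  P=1,RW=1,US=1,PS=0
  L1 @0x46[24] → 0x47007  P=1,RW=1,US=1,PS=0
  L2 @0x47[31] → 0x61000  P=0,RW=0,US=0,PS=0
  ⇒ fault: PAGE_NOT_PRESENT  — 3 lookups
#3 VA=0x101E0FF25 (r,kernel):
  L0 @0x34[4] → 0x4B007  P=1,RW=1,US=1,PS=0
  L1 @0x4B[15] → 0x4D007  P=1,RW=1,US=1,PS=0
  L2 @0x4D[15] → 0x51007  P=1,RW=1,US=1,PS=0
  → PA=0x51F25  (3 entries read)

TLB: [["0x701C00", "0x3C"], ["0x5C0A18", "0x43"], ["0x101E0F", "0x51"]]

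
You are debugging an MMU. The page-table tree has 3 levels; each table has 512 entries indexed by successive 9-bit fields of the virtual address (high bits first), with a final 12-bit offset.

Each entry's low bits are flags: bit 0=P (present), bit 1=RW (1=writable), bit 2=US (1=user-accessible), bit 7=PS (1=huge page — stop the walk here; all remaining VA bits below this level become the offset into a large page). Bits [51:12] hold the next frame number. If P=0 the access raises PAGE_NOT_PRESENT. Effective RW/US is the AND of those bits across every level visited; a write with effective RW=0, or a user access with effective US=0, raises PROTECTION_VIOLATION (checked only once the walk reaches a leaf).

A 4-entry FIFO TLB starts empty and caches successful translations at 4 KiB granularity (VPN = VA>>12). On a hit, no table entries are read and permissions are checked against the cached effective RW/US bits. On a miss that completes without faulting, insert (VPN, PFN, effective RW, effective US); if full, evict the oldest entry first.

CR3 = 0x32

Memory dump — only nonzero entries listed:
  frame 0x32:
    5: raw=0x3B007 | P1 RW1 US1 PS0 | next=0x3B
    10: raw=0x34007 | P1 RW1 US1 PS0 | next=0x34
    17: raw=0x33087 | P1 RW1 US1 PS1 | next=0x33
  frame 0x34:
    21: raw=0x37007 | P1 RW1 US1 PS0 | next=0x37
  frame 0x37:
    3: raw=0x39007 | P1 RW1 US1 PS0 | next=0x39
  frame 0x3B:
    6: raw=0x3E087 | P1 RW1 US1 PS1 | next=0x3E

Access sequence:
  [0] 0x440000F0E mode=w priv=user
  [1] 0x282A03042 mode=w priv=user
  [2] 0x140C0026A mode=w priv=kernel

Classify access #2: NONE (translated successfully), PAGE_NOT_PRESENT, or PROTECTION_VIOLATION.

Trace:
#0 VA=0x440000F0E (w,user):
  L0 @0x32[17] → 0x33087  P=1,RW=1,US=1,PS=1
  ⇒ phys 0x33F0E (huge @L0)  [1 reads]
#1 VA=0x282A03042 (w,user):
  L0 @0x32[10] → 0x34007  P=1,RW=1,US=1,PS=0
  L1 @0x34[21] → 0x37007  P=1,RW=1,US=1,PS=0
  L2 @0x37[3] → 0x39007  P=1,RW=1,US=1,PS=0
  ⇒ phys 0x39042  [3 reads]
#2 VA=0x140C0026A (w,kernel):
  L0 @0x32[5] → 0x3B007  P=1,RW=1,US=1,PS=0
  L1 @0x3B[6] → 0x3E087  P=1,RW=1,US=1,PS=1
  ⇒ phys 0x3E26A (huge @L1)  [2 reads]

Access #2 fault: NONE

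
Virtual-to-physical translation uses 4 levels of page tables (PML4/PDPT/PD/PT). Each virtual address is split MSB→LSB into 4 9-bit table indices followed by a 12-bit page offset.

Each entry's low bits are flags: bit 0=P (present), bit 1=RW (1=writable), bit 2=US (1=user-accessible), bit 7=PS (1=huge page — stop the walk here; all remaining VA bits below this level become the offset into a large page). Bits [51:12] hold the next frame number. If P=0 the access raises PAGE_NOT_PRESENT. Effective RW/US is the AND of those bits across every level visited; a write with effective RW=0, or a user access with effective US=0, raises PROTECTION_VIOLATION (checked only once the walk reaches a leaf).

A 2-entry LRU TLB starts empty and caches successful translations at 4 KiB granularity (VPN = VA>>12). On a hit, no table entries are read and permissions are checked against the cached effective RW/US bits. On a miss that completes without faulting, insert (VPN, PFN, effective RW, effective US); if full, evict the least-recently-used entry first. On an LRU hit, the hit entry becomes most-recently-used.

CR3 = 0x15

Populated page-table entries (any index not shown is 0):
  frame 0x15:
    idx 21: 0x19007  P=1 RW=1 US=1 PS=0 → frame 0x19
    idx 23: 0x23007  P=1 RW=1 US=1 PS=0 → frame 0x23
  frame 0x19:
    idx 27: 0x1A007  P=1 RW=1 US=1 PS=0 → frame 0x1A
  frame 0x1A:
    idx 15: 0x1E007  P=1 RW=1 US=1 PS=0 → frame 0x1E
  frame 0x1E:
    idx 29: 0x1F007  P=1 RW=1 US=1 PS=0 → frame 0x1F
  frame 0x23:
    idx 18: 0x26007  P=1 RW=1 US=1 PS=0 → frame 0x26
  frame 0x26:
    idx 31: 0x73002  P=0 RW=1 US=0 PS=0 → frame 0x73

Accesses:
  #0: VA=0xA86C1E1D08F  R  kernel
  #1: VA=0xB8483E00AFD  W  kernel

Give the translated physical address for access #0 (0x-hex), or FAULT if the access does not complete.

Trace:
#0 VA=0xA86C1E1D08F (r,kernel):
  [0] read 0x15 idx=21: raw=0x19007 flags P=1 W=1 U=1 S=0
  [1] read 0x19 idx=27: raw=0x1A007 flags P=1 W=1 U=1 S=0
  [2] read 0x1A idx=15: raw=0x1E007 flags P=1 W=1 U=1 S=0
  [3] read 0x1E idx=29: raw=0x1F007 flags P=1 W=1 U=1 S=0
  → PA=0x1F08F  (4 entries read)
#1 VA=0xB8483E00AFD (w,kernel):
  [0] read 0x15 idx=23: raw=0x23007 flags P=1 W=1 U=1 S=0
  [1] read 0x23 idx=18: raw=0x26007 flags P=1 W=1 U=1 S=0
  [2] read 0x26 idx=31: raw=0x73002 flags P=0 W=1 U=0 S=0
  ✗ PAGE_NOT_PRESENT  [3 reads]

Access #0 PA: 0x1F08F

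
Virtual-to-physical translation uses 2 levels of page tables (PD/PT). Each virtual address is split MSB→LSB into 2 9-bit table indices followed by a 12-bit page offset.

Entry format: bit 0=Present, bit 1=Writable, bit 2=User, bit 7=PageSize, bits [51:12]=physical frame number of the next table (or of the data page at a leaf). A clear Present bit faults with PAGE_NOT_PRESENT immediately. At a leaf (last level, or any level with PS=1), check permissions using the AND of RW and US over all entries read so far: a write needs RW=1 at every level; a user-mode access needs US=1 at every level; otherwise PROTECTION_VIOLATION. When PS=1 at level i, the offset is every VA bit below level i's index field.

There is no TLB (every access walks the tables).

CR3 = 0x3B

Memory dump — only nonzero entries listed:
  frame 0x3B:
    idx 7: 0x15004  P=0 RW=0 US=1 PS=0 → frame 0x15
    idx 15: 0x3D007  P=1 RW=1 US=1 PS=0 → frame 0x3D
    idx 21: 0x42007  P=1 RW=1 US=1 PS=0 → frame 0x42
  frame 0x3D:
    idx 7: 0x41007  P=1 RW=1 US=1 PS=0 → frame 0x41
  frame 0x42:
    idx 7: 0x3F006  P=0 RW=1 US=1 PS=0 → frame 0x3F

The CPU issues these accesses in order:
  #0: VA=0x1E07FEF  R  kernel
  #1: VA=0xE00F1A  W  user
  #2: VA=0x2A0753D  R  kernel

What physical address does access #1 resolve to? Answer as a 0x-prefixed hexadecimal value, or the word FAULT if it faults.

Per-access translation:
#0 VA=0x1E07FEF (r,kernel):
  L0 @0x3B[15] → 0x3D007  P=1,RW=1,US=1,PS=0
  L1 @0x3D[7] → 0x41007  P=1,RW=1,US=1,PS=0
  ✓ 0x41FEF  — 2 lookups
#1 VA=0xE00F1A (w,user):
  L0 @0x3B[7] → 0x15004  P=0,RW=0,US=1,PS=0
  ✗ PAGE_NOT_PRESENT  [1 reads]
#2 VA=0x2A0753D (r,kernel):
  L0 @0x3B[21] → 0x42007  P=1,RW=1,US=1,PS=0
  L1 @0x42[7] → 0x3F006  P=0,RW=1,US=1,PS=0
  ✗ PAGE_NOT_PRESENT  [2 reads]

Access #1 PA: FAULT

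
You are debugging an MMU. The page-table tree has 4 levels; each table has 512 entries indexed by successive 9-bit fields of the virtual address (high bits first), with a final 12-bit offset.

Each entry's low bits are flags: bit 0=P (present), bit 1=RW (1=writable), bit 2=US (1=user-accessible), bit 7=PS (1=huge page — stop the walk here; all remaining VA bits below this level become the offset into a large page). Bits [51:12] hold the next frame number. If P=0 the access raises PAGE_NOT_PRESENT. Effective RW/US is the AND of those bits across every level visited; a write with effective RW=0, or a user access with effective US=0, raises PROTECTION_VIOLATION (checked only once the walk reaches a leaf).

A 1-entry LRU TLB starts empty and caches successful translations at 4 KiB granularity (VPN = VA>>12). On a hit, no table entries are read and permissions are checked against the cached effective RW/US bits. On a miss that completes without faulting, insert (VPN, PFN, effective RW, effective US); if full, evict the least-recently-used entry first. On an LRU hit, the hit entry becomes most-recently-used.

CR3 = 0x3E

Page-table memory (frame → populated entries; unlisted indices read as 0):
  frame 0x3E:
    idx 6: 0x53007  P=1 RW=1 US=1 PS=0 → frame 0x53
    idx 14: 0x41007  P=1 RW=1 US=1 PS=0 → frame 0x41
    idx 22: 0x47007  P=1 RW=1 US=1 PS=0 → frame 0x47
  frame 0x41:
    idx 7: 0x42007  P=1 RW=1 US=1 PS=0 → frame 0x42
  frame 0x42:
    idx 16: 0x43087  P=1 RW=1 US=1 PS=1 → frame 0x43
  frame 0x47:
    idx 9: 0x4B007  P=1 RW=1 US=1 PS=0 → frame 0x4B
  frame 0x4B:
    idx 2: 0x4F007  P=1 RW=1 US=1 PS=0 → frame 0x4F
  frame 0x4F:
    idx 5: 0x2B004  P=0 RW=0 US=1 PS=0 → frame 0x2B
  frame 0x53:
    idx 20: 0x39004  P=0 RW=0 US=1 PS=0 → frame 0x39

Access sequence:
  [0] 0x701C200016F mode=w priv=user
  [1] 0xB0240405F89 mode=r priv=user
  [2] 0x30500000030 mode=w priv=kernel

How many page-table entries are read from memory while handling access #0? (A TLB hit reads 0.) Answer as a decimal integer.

Per-access translation:
#0 VA=0x701C200016F (w,user):
  lvl0: tbl 0x3E, slot 14 ⇒ 0x41007 (P1/RW1/US1/PS0)
  lvl1: tbl 0x41, slot 7 ⇒ 0x42007 (P1/RW1/US1/PS0)
  lvl2: tbl 0x42, slot 16 ⇒ 0x43087 (P1/RW1/US1/PS1)
  → PA=0x4316F (huge @L2)  (3 entries read)
#1 VA=0xB0240405F89 (r,user):
  lvl0: tbl 0x3E, slot 22 ⇒ 0x47007 (P1/RW1/US1/PS0)
  lvl1: tbl 0x47, slot 9 ⇒ 0x4B007 (P1/RW1/US1/PS0)
  lvl2: tbl 0x4B, slot 2 ⇒ 0x4F007 (P1/RW1/US1/PS0)
  lvl3: tbl 0x4F, slot 5 ⇒ 0x2B004 (P0/RW0/US1/PS0)
  → PAGE_NOT_PRESENT  (4 entries read)
#2 VA=0x30500000030 (w,kernel):
  lvl0: tbl 0x3E, slot 6 ⇒ 0x53007 (P1/RW1/US1/PS0)
  lvl1: tbl 0x53, slot 20 ⇒ 0x39004 (P0/RW0/US1/PS0)
  → PAGE_NOT_PRESENT  (2 entries read)

Entries read for #0: 3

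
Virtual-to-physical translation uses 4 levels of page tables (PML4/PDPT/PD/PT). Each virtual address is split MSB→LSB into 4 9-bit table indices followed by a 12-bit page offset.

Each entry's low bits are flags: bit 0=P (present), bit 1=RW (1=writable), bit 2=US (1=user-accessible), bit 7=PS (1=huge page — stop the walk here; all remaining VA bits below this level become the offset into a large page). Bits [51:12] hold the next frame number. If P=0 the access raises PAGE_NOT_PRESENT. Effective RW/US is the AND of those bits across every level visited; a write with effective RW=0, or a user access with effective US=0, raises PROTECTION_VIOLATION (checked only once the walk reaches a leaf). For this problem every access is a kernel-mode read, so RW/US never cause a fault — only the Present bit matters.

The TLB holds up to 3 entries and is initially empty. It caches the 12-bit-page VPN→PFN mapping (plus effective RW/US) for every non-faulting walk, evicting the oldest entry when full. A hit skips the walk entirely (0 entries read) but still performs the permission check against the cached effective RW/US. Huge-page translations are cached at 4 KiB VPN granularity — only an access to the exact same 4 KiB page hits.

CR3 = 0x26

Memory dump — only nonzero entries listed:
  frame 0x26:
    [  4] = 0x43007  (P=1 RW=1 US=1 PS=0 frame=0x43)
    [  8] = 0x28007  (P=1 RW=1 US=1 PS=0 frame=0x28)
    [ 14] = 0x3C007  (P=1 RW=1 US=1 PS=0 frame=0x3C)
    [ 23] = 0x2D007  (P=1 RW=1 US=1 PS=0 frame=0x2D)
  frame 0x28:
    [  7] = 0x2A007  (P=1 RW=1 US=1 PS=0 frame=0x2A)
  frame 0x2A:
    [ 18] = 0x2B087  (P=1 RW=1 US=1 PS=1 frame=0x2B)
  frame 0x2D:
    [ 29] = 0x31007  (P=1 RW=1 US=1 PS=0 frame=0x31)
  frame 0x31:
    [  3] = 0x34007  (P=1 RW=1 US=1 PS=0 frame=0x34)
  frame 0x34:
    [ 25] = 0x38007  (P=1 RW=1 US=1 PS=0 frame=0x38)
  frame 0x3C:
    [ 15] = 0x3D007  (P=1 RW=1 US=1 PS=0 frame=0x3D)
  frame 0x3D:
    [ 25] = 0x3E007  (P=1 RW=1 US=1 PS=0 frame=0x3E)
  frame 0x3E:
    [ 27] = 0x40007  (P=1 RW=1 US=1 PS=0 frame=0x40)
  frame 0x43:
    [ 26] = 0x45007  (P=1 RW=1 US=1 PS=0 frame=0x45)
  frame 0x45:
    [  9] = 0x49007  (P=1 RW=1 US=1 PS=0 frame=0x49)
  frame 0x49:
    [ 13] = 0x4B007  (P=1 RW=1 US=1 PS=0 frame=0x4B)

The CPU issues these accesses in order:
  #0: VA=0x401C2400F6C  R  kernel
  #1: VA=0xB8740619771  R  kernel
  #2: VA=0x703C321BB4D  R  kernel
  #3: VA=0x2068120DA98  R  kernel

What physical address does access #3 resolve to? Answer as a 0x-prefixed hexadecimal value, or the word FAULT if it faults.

Walk each access:
#0 VA=0x401C2400F6C (r,kernel):
  [0] read 0x26 idx=8: raw=0x28007 flags P=1 W=1 U=1 S=0
  [1] read 0x28 idx=7: raw=0x2A007 flags P=1 W=1 U=1 S=0
  [2] read 0x2A idx=18: raw=0x2B087 flags P=1 W=1 U=1 S=1
  ⇒ phys 0x2BF6C (huge @L2)  [3 reads]
#1 VA=0xB8740619771 (r,kernel):
  [0] read 0x26 idx=23: raw=0x2D007 flags P=1 W=1 U=1 S=0
  [1] read 0x2D idx=29: raw=0x31007 flags P=1 W=1 U=1 S=0
  [2] read 0x31 idx=3: raw=0x34007 flags P=1 W=1 U=1 S=0
  [3] read 0x34 idx=25: raw=0x38007 flags P=1 W=1 U=1 S=0
  ⇒ phys 0x38771  [4 reads]
#2 VA=0x703C321BB4D (r,kernel):
  [0] read 0x26 idx=14: raw=0x3C007 flags P=1 W=1 U=1 S=0
  [1] read 0x3C idx=15: raw=0x3D007 flags P=1 W=1 U=1 S=0
  [2] read 0x3D idx=25: raw=0x3E007 flags P=1 W=1 U=1 S=0
  [3] read 0x3E idx=27: raw=0x40007 flags P=1 W=1 U=1 S=0
  ⇒ phys 0x40B4D  [4 reads]
#3 VA=0x2068120DA98 (r,kernel):
  [0] read 0x26 idx=4: raw=0x43007 flags P=1 W=1 U=1 S=0
  [1] read 0x43 idx=26: raw=0x45007 flags P=1 W=1 U=1 S=0
  [2] read 0x45 idx=9: raw=0x49007 flags P=1 W=1 U=1 S=0
  [3] read 0x49 idx=13: raw=0x4B007 flags P=1 W=1 U=1 S=0
  ⇒ phys 0x4BA98  [4 reads]

Access #3 PA: 0x4BA98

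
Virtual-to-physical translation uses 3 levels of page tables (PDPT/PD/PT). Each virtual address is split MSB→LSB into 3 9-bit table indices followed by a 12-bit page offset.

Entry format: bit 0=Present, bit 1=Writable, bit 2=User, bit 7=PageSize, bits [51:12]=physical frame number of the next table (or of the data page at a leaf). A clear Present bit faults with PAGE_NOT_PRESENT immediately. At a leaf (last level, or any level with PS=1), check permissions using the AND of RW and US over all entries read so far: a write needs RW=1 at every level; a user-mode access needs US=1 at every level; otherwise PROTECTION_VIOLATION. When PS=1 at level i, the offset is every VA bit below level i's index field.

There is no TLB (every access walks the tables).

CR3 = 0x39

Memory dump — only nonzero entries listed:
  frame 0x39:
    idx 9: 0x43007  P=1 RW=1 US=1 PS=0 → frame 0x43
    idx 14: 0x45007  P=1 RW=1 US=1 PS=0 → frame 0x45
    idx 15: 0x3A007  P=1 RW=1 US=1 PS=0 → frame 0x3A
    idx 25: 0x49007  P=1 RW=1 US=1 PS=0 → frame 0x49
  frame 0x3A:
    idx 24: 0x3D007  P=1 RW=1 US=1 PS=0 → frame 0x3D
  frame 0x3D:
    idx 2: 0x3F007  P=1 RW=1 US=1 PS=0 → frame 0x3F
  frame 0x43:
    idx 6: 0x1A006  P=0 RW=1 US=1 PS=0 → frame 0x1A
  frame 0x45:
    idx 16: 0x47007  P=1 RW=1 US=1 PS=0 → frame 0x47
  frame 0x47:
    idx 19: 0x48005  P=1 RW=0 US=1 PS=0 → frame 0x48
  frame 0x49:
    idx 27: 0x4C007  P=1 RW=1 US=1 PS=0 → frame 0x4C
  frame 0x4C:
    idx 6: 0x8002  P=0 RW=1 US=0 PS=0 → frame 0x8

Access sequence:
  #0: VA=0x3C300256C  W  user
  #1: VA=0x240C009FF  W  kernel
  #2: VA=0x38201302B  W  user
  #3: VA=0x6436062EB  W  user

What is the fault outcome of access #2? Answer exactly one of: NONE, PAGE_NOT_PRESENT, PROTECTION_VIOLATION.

Trace:
#0 VA=0x3C300256C (w,user):
  [0] read 0x39 idx=15: raw=0x3A007 flags P=1 W=1 U=1 S=0
  [1] read 0x3A idx=24: raw=0x3D007 flags P=1 W=1 U=1 S=0
  [2] read 0x3D idx=2: raw=0x3F007 flags P=1 W=1 U=1 S=0
  ⇒ phys 0x3F56C  [3 reads]
#1 VA=0x240C009FF (w,kernel):
  [0] read 0x39 idx=9: raw=0x43007 flags P=1 W=1 U=1 S=0
  [1] read 0x43 idx=6: raw=0x1A006 flags P=0 W=1 U=1 S=0
  ⇒ fault: PAGE_NOT_PRESENT  — 2 lookups
#2 VA=0x38201302B (w,user):
  [0] read 0x39 idx=14: raw=0x45007 flags P=1 W=1 U=1 S=0
  [1] read 0x45 idx=16: raw=0x47007 flags P=1 W=1 U=1 S=0
  [2] read 0x47 idx=19: raw=0x48005 flags P=1 W=0 U=1 S=0
  ⇒ fault: PROTECTION_VIOLATION  — 3 lookups
#3 VA=0x6436062EB (w,user):
  [0] read 0x39 idx=25: raw=0x49007 flags P=1 W=1 U=1 S=0
  [1] read 0x49 idx=27: raw=0x4C007 flags P=1 W=1 U=1 S=0
  [2] read 0x4C idx=6: raw=0x8002 flags P=0 W=1 U=0 S=0
  ⇒ fault: PAGE_NOT_PRESENT  — 3 lookups

Access #2 fault: PROTECTION_VIOLATION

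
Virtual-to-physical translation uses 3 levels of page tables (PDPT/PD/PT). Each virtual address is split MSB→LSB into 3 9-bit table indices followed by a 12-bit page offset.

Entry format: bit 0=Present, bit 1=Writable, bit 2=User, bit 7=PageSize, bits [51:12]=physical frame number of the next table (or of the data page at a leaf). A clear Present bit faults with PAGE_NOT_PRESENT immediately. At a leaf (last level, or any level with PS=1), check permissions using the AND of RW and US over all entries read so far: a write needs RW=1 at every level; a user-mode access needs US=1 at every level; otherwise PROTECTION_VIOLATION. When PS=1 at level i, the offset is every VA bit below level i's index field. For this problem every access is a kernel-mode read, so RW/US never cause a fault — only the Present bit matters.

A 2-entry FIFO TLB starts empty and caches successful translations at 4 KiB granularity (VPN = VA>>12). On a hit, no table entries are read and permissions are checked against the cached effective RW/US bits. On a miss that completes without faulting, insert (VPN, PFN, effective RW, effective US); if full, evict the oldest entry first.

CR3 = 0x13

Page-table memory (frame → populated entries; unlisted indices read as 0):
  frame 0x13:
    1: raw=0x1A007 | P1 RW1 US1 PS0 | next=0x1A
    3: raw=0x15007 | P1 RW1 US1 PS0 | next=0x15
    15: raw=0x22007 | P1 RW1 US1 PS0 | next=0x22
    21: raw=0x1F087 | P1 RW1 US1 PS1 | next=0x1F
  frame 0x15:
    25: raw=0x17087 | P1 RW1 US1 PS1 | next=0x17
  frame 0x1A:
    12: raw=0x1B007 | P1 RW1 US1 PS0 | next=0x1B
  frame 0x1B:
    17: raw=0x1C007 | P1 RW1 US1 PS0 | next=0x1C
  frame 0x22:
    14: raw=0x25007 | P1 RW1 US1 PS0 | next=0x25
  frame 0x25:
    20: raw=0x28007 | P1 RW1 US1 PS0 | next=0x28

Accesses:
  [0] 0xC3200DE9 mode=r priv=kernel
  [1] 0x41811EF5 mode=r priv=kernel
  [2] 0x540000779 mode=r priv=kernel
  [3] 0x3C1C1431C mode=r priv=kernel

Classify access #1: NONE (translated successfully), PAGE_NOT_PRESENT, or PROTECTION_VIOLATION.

Per-access translation:
#0 VA=0xC3200DE9 (r,kernel):
  L0 @0x13[3] → 0x15007  P=1,RW=1,US=1,PS=0
  L1 @0x15[25] → 0x17087  P=1,RW=1,US=1,PS=1
  → PA=0x17DE9 (huge @L1)  (2 entries read)
#1 VA=0x41811EF5 (r,kernel):
  L0 @0x13[1] → 0x1A007  P=1,RW=1,US=1,PS=0
  L1 @0x1A[12] → 0x1B007  P=1,RW=1,US=1,PS=0
  L2 @0x1B[17] → 0x1C007  P=1,RW=1,US=1,PS=0
  → PA=0x1CEF5  (3 entries read)
#2 VA=0x540000779 (r,kernel):
  L0 @0x13[21] → 0x1F087  P=1,RW=1,US=1,PS=1
  → PA=0x1F779 (huge @L0)  (1 entries read)
#3 VA=0x3C1C1431C (r,kernel):
  L0 @0x13[15] → 0x22007  P=1,RW=1,US=1,PS=0
  L1 @0x22[14] → 0x25007  P=1,RW=1,US=1,PS=0
  L2 @0x25[20] → 0x28007  P=1,RW=1,US=1,PS=0
  → PA=0x2831C  (3 entries read)

Access #1 fault: NONE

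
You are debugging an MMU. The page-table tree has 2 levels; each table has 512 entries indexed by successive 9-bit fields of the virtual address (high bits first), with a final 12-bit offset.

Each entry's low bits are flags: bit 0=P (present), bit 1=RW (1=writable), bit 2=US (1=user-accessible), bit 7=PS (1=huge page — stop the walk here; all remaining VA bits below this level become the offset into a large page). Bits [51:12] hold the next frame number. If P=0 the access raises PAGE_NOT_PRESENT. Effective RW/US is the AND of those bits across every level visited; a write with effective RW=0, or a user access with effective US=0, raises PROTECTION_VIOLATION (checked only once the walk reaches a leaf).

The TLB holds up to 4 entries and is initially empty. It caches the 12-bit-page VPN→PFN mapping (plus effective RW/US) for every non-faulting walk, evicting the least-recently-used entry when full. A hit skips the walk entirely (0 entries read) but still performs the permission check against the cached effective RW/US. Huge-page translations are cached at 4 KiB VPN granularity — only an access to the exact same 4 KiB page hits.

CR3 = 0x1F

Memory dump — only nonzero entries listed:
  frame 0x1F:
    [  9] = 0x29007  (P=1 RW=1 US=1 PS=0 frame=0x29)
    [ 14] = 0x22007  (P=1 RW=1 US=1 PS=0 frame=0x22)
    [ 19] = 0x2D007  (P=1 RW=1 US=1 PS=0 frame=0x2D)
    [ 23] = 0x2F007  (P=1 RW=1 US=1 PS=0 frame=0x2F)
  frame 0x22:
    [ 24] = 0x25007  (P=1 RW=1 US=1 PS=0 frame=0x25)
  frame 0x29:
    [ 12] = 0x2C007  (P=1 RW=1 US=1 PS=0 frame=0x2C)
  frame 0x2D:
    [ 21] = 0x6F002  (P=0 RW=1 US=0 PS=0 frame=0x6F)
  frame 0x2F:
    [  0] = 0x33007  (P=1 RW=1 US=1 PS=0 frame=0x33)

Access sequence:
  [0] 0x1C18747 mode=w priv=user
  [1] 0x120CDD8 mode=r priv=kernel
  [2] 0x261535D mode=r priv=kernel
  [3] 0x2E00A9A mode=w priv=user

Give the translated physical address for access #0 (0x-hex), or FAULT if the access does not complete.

Per-access translation:
#0 VA=0x1C18747 (w,user):
  [0] read 0x1F idx=14: raw=0x22007 flags P=1 W=1 U=1 S=0
  [1] read 0x22 idx=24: raw=0x25007 flags P=1 W=1 U=1 S=0
  → PA=0x25747  (2 entries read)
#1 VA=0x120CDD8 (r,kernel):
  [0] read 0x1F idx=9: raw=0x29007 flags P=1 W=1 U=1 S=0
  [1] read 0x29 idx=12: raw=0x2C007 flags P=1 W=1 U=1 S=0
  → PA=0x2CDD8  (2 entries read)
#2 VA=0x261535D (r,kernel):
  [0] read 0x1F idx=19: raw=0x2D007 flags P=1 W=1 U=1 S=0
  [1] read 0x2D idx=21: raw=0x6F002 flags P=0 W=1 U=0 S=0
  ✗ PAGE_NOT_PRESENT  [2 reads]
#3 VA=0x2E00A9A (w,user):
  [0] read 0x1F idx=23: raw=0x2F007 flags P=1 W=1 U=1 S=0
  [1] read 0x2F idx=0: raw=0x33007 flags P=1 W=1 U=1 S=0
  → PA=0x33A9A  (2 entries read)

Access #0 PA: 0x25747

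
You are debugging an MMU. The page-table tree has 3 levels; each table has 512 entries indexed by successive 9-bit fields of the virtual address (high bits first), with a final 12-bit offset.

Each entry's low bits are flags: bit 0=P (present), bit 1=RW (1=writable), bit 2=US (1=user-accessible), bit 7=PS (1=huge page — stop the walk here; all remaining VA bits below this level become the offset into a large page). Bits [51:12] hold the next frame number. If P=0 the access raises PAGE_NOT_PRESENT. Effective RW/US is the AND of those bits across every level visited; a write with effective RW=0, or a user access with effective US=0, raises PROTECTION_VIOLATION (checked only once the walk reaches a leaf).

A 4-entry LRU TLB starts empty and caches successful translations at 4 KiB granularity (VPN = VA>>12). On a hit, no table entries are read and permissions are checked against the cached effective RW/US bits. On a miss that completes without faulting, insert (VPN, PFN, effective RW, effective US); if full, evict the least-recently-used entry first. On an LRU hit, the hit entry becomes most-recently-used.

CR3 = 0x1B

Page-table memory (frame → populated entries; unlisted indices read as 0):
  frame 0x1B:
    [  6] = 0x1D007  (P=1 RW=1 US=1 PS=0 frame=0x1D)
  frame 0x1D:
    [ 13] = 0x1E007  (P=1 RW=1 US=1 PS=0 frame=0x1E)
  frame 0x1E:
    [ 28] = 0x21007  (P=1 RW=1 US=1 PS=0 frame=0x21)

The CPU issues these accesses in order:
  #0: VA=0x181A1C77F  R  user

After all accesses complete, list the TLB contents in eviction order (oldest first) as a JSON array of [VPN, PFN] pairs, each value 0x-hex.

Per-access translation:
#0 VA=0x181A1C77F (r,user):
  L0 @0x1B[6] → 0x1D007  P=1,RW=1,US=1,PS=0
  L1 @0x1D[13] → 0x1E007  P=1,RW=1,US=1,PS=0
  L2 @0x1E[28] → 0x21007  P=1,RW=1,US=1,PS=0
  ✓ 0x2177F  — 3 lookups

TLB: [["0x181A1C", "0x21"]]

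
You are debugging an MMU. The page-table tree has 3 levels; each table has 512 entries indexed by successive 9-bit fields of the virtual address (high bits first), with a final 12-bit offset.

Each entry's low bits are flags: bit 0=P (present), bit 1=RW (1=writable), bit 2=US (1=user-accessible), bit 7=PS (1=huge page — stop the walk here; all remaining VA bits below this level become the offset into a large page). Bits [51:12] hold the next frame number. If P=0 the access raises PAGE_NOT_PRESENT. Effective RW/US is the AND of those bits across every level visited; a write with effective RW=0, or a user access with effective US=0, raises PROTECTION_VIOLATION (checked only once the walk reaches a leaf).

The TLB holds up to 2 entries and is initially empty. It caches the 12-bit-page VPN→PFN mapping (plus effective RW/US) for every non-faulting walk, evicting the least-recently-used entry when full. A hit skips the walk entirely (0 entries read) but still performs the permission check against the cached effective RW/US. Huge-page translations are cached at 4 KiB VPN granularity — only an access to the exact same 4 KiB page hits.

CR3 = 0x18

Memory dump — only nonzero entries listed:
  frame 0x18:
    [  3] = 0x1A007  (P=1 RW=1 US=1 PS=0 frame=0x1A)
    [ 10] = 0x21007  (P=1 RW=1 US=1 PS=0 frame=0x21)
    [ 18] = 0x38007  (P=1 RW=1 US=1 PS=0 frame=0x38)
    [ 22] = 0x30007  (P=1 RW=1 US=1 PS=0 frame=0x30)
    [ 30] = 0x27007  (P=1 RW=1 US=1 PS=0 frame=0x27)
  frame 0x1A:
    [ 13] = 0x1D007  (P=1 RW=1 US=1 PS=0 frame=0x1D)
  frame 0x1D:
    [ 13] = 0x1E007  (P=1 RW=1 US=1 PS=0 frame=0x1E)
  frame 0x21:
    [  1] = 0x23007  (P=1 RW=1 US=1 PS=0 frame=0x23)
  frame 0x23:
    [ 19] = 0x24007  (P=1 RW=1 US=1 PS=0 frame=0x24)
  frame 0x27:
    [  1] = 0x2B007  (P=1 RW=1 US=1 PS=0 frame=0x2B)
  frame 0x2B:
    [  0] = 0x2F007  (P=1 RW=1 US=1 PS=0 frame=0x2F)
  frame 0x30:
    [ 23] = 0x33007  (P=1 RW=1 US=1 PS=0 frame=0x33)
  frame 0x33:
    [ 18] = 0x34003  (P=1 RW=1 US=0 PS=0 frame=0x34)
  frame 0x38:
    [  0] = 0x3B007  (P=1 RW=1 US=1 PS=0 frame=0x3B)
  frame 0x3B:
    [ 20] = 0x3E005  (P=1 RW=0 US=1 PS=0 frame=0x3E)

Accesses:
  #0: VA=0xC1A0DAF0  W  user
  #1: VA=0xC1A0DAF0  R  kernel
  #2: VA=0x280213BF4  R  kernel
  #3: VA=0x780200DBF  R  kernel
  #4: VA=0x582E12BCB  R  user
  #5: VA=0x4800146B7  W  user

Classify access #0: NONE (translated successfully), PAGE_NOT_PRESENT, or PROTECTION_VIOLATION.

Walk each access:
#0 VA=0xC1A0DAF0 (w,user):
  lvl0: tbl 0x18, slot 3 ⇒ 0x1A007 (P1/RW1/US1/PS0)
  lvl1: tbl 0x1A, slot 13 ⇒ 0x1D007 (P1/RW1/US1/PS0)
  lvl2: tbl 0x1D, slot 13 ⇒ 0x1E007 (P1/RW1/US1/PS0)
  ✓ 0x1EAF0  — 3 lookups
#1 VA=0xC1A0DAF0 (r,kernel):
  TLB hit vpn=0xC1A0D → PA=0x1EAF0
#2 VA=0x280213BF4 (r,kernel):
  lvl0: tbl 0x18, slot 10 ⇒ 0x21007 (P1/RW1/US1/PS0)
  lvl1: tbl 0x21, slot 1 ⇒ 0x23007 (P1/RW1/US1/PS0)
  lvl2: tbl 0x23, slot 19 ⇒ 0x24007 (P1/RW1/US1/PS0)
  ✓ 0x24BF4  — 3 lookups
#3 VA=0x780200DBF (r,kernel):
  lvl0: tbl 0x18, slot 30 ⇒ 0x27007 (P1/RW1/US1/PS0)
  lvl1: tbl 0x27, slot 1 ⇒ 0x2B007 (P1/RW1/US1/PS0)
  lvl2: tbl 0x2B, slot 0 ⇒ 0x2F007 (P1/RW1/US1/PS0)
  ✓ 0x2FDBF  — 3 lookups
#4 VA=0x582E12BCB (r,user):
  lvl0: tbl 0x18, slot 22 ⇒ 0x30007 (P1/RW1/US1/PS0)
  lvl1: tbl 0x30, slot 23 ⇒ 0x33007 (P1/RW1/US1/PS0)
  lvl2: tbl 0x33, slot 18 ⇒ 0x34003 (P1/RW1/US0/PS0)
  → PROTECTION_VIOLATION  (3 entries read)
#5 VA=0x4800146B7 (w,user):
  lvl0: tbl 0x18, slot 18 ⇒ 0x38007 (P1/RW1/US1/PS0)
  lvl1: tbl 0x38, slot 0 ⇒ 0x3B007 (P1/RW1/US1/PS0)
  lvl2: tbl 0x3B, slot 20 ⇒ 0x3E005 (P1/RW0/US1/PS0)
  → PROTECTION_VIOLATION  (3 entries read)

Access #0 fault: NONE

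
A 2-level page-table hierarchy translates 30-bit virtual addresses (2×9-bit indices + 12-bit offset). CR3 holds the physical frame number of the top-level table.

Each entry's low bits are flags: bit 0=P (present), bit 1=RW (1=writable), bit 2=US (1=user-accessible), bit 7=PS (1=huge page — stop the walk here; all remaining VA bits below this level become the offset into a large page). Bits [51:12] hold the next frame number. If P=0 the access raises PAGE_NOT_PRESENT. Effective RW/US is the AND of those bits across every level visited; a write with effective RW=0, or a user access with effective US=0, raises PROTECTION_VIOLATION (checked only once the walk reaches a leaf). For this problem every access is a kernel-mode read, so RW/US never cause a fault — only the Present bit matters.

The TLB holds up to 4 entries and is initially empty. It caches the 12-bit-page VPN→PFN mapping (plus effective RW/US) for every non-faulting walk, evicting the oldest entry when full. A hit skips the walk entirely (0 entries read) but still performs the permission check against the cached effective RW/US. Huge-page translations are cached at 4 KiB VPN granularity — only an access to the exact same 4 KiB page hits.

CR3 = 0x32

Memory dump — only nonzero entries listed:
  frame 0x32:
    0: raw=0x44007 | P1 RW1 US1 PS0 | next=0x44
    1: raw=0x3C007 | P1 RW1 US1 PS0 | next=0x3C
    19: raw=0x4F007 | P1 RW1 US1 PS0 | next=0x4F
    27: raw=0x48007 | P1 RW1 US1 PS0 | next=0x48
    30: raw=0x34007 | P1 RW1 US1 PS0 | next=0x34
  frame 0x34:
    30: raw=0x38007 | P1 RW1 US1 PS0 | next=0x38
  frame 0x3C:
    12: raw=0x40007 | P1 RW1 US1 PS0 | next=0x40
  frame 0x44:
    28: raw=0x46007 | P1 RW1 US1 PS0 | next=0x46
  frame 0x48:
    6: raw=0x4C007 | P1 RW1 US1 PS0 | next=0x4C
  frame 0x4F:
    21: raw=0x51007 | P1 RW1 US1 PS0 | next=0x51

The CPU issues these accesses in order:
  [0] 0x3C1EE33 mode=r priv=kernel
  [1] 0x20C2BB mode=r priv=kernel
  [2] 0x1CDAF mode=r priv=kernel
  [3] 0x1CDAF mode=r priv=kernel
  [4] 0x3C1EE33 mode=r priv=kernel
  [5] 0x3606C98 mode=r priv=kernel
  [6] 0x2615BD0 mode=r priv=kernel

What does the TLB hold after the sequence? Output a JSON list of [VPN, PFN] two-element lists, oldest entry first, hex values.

Trace:
#0 VA=0x3C1EE33 (r,kernel):
  lvl0: tbl 0x32, slot 30 ⇒ 0x34007 (P1/RW1/US1/PS0)
  lvl1: tbl 0x34, slot 30 ⇒ 0x38007 (P1/RW1/US1/PS0)
  ✓ 0x38E33  — 2 lookups
#1 VA=0x20C2BB (r,kernel):
  lvl0: tbl 0x32, slot 1 ⇒ 0x3C007 (P1/RW1/US1/PS0)
  lvl1: tbl 0x3C, slot 12 ⇒ 0x40007 (P1/RW1/US1/PS0)
  ✓ 0x402BB  — 2 lookups
#2 VA=0x1CDAF (r,kernel):
  lvl0: tbl 0x32, slot 0 ⇒ 0x44007 (P1/RW1/US1/PS0)
  lvl1: tbl 0x44, slot 28 ⇒ 0x46007 (P1/RW1/US1/PS0)
  ✓ 0x46DAF  — 2 lookups
#3 VA=0x1CDAF (r,kernel):
  TLB hit vpn=0x1C → PA=0x46DAF
#4 VA=0x3C1EE33 (r,kernel):
  TLB hit vpn=0x3C1E → PA=0x38E33
#5 VA=0x3606C98 (r,kernel):
  lvl0: tbl 0x32, slot 27 ⇒ 0x48007 (P1/RW1/US1/PS0)
  lvl1: tbl 0x48, slot 6 ⇒ 0x4C007 (P1/RW1/US1/PS0)
  ✓ 0x4CC98  — 2 lookups
#6 VA=0x2615BD0 (r,kernel):
  lvl0: tbl 0x32, slot 19 ⇒ 0x4F007 (P1/RW1/US1/PS0)
  lvl1: tbl 0x4F, slot 21 ⇒ 0x51007 (P1/RW1/US1/PS0)
  ✓ 0x51BD0  — 2 lookups

TLB: [["0x20C", "0x40"], ["0x1C", "0x46"], ["0x3606", "0x4C"], ["0x2615", "0x51"]]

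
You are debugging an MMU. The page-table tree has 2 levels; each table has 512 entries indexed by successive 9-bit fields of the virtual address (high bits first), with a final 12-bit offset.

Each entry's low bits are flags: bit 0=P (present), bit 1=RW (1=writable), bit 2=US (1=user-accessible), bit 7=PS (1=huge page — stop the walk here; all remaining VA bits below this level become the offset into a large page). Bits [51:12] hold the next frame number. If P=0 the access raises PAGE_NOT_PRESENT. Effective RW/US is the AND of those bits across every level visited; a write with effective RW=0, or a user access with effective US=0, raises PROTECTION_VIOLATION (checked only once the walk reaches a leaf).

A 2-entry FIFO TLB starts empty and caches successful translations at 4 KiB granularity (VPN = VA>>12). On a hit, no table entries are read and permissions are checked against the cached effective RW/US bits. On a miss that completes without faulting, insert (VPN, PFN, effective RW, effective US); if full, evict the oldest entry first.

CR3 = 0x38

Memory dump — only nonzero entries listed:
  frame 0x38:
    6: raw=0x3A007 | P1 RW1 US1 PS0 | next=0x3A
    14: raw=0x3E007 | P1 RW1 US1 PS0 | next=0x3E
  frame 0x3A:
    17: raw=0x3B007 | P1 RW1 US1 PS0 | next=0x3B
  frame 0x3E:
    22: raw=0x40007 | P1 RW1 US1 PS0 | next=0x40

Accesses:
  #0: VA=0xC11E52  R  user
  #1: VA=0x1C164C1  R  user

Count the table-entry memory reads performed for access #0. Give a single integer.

Trace:
#0 VA=0xC11E52 (r,user):
  L0: frame=0x38 idx=6 entry=0x3A007 [P=1 RW=1 US=1 PS=0]
  L1: frame=0x3A idx=17 entry=0x3B007 [P=1 RW=1 US=1 PS=0]
  ⇒ phys 0x3BE52  [2 reads]
#1 VA=0x1C164C1 (r,user):
  L0: frame=0x38 idx=14 entry=0x3E007 [P=1 RW=1 US=1 PS=0]
  L1: frame=0x3E idx=22 entry=0x40007 [P=1 RW=1 US=1 PS=0]
  ⇒ phys 0x404C1  [2 reads]

Entries read for #0: 2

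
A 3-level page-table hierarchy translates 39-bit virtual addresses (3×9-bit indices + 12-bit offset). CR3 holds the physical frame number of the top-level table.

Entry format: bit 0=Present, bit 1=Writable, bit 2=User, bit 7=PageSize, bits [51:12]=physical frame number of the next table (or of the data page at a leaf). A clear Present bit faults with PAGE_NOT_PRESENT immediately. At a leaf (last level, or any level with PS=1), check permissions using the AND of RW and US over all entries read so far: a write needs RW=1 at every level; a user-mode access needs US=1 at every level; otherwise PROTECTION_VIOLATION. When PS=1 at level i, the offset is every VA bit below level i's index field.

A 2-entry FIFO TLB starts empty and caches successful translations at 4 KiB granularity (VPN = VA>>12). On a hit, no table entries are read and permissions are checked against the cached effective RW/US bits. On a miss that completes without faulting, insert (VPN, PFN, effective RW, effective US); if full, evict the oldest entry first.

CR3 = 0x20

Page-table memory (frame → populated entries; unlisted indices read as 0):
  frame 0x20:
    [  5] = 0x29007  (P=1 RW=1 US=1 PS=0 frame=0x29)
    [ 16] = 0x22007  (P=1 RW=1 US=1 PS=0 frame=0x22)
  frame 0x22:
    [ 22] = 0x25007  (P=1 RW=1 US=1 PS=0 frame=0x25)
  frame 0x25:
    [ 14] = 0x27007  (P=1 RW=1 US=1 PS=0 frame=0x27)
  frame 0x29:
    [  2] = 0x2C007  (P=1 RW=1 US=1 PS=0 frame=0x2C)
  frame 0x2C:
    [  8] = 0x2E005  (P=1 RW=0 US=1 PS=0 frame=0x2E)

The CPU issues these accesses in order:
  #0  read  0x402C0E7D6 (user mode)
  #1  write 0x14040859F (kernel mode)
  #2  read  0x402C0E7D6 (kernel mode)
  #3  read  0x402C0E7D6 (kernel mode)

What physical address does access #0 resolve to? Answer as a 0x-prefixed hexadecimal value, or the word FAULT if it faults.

Per-access translation:
#0 VA=0x402C0E7D6 (r,user):
  lvl0: tbl 0x20, slot 16 ⇒ 0x22007 (P1/RW1/US1/PS0)
  lvl1: tbl 0x22, slot 22 ⇒ 0x25007 (P1/RW1/US1/PS0)
  lvl2: tbl 0x25, slot 14 ⇒ 0x27007 (P1/RW1/US1/PS0)
  ✓ 0x277D6  — 3 lookups
#1 VA=0x14040859F (w,kernel):
  lvl0: tbl 0x20, slot 5 ⇒ 0x29007 (P1/RW1/US1/PS0)
  lvl1: tbl 0x29, slot 2 ⇒ 0x2C007 (P1/RW1/US1/PS0)
  lvl2: tbl 0x2C, slot 8 ⇒ 0x2E005 (P1/RW0/US1/PS0)
  → PROTECTION_VIOLATION  (3 entries read)
#2 VA=0x402C0E7D6 (r,kernel):
  TLB hit vpn=0x402C0E → PA=0x277D6
#3 VA=0x402C0E7D6 (r,kernel):
  TLB hit vpn=0x402C0E → PA=0x277D6

Access #0 PA: 0x277D6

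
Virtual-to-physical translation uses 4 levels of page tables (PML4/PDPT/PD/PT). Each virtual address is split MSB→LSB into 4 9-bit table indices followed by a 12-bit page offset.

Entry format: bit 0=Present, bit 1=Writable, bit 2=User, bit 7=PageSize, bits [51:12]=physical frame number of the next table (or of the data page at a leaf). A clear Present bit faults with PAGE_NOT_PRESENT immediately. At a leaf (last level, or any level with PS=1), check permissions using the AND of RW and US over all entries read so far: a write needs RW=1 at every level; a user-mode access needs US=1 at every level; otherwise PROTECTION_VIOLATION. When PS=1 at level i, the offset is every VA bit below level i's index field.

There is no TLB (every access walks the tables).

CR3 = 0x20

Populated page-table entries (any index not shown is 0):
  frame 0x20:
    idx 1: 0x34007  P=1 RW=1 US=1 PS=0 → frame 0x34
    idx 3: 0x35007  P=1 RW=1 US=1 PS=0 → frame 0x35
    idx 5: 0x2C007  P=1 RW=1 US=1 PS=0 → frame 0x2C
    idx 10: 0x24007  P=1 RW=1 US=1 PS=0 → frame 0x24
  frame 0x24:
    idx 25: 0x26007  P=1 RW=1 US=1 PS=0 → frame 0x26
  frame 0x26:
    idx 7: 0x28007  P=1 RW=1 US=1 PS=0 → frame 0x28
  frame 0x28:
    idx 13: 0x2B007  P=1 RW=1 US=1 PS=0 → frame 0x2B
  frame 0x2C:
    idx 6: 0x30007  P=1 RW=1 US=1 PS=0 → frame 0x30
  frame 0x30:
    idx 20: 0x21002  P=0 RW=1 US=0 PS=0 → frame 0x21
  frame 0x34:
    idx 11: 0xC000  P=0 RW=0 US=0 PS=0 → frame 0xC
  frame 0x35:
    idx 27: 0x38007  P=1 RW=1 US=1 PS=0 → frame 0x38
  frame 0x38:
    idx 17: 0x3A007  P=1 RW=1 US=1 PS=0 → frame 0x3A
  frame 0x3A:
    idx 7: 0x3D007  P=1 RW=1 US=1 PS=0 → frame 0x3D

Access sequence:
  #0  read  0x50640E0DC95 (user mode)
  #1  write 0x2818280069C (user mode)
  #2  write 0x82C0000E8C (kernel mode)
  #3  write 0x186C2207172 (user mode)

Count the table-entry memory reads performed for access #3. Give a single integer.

Per-access translation:
#0 VA=0x50640E0DC95 (r,user):
  lvl0: tbl 0x20, slot 10 ⇒ 0x24007 (P1/RW1/US1/PS0)
  lvl1: tbl 0x24, slot 25 ⇒ 0x26007 (P1/RW1/US1/PS0)
  lvl2: tbl 0x26, slot 7 ⇒ 0x28007 (P1/RW1/US1/PS0)
  lvl3: tbl 0x28, slot 13 ⇒ 0x2B007 (P1/RW1/US1/PS0)
  ⇒ phys 0x2BC95  [4 reads]
#1 VA=0x2818280069C (w,user):
  lvl0: tbl 0x20, slot 5 ⇒ 0x2C007 (P1/RW1/US1/PS0)
  lvl1: tbl 0x2C, slot 6 ⇒ 0x30007 (P1/RW1/US1/PS0)
  lvl2: tbl 0x30, slot 20 ⇒ 0x21002 (P0/RW1/US0/PS0)
  ✗ PAGE_NOT_PRESENT  [3 reads]
#2 VA=0x82C0000E8C (w,kernel):
  lvl0: tbl 0x20, slot 1 ⇒ 0x34007 (P1/RW1/US1/PS0)
  lvl1: tbl 0x34, slot 11 ⇒ 0xC000 (P0/RW0/US0/PS0)
  ✗ PAGE_NOT_PRESENT  [2 reads]
#3 VA=0x186C2207172 (w,user):
  lvl0: tbl 0x20, slot 3 ⇒ 0x35007 (P1/RW1/US1/PS0)
  lvl1: tbl 0x35, slot 27 ⇒ 0x38007 (P1/RW1/US1/PS0)
  lvl2: tbl 0x38, slot 17 ⇒ 0x3A007 (P1/RW1/US1/PS0)
  lvl3: tbl 0x3A, slot 7 ⇒ 0x3D007 (P1/RW1/US1/PS0)
  ⇒ phys 0x3D172  [4 reads]

Entries read for #3: 4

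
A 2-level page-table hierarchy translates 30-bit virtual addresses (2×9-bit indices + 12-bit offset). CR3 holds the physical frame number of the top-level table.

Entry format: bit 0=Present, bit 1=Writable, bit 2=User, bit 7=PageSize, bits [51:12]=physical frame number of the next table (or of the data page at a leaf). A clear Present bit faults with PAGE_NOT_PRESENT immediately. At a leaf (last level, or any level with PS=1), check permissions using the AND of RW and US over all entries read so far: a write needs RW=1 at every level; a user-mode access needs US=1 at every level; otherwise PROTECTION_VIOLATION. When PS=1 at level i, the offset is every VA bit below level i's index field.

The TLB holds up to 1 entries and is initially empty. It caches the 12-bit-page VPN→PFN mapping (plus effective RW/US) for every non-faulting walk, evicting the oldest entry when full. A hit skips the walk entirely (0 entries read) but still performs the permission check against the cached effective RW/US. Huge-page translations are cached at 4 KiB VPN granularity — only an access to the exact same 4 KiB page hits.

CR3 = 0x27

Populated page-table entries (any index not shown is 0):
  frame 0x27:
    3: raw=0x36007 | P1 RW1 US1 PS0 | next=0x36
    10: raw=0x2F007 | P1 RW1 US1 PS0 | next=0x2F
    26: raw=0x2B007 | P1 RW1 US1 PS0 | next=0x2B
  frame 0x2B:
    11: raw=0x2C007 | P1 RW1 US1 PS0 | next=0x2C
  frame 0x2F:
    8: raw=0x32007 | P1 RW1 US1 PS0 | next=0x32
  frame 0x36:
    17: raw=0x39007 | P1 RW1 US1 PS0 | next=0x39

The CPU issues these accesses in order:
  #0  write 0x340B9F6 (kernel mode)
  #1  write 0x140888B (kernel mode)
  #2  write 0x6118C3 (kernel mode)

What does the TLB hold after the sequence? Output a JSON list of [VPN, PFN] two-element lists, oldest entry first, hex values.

Per-access translation:
#0 VA=0x340B9F6 (w,kernel):
  [0] read 0x27 idx=26: raw=0x2B007 flags P=1 W=1 U=1 S=0
  [1] read 0x2B idx=11: raw=0x2C007 flags P=1 W=1 U=1 S=0
  ✓ 0x2C9F6  — 2 lookups
#1 VA=0x140888B (w,kernel):
  [0] read 0x27 idx=10: raw=0x2F007 flags P=1 W=1 U=1 S=0
  [1] read 0x2F idx=8: raw=0x32007 flags P=1 W=1 U=1 S=0
  ✓ 0x3288B  — 2 lookups
#2 VA=0x6118C3 (w,kernel):
  [0] read 0x27 idx=3: raw=0x36007 flags P=1 W=1 U=1 S=0
  [1] read 0x36 idx=17: raw=0x39007 flags P=1 W=1 U=1 S=0
  ✓ 0x398C3  — 2 lookups

TLB: [["0x611", "0x39"]]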